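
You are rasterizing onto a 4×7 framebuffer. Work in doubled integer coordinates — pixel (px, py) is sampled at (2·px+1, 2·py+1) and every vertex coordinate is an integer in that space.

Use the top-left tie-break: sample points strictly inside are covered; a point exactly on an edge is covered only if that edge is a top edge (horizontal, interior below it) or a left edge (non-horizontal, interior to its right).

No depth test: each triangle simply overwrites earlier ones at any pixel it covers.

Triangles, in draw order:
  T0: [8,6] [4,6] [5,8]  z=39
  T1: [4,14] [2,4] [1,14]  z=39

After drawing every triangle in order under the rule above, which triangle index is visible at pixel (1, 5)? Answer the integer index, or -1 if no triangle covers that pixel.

T0:
  2·area = 8  (B↔C swapped to make it positive)
  edge (8, 6)→(5, 8): d=(-3,2) right/bottom  bias=-1
  edge (5, 8)→(4, 6): d=(-1,-2) top-left  bias=+0
  edge (4, 6)→(8, 6): d=(4,0) top-left  bias=+0
    (2,3)@(5, 7): e=[3,1,4] → █
    (3,3)@(7, 7): e=[-1,5,4] → ·
    (2,4)@(5, 9): e=[-3,-1,12] → ·
  covered (1 px):
    · · · ·
    · · · ·
    · · · ·
    · · █ ·
    · · · ·
    · · · ·
    · · · ·
T1:
  2·area = 30  (B↔C swapped to make it positive)
  edge (4, 14)→(1, 14): d=(-3,0) right/bottom  bias=-1
  edge (1, 14)→(2, 4): d=(1,-10) top-left  bias=+0
  edge (2, 4)→(4, 14): d=(2,10) right/bottom  bias=-1
    (1,4)@(3, 9): e=[15,15,0] → ·  [on edge]
    (1,5)@(3, 11): e=[9,17,4] → █
    (2,5)@(5, 11): e=[9,37,-16] → ·
    (1,6)@(3, 13): e=[3,19,8] → █
    (2,6)@(5, 13): e=[3,39,-12] → ·
  covered (2 px):
    · · · ·
    · · · ·
    · · · ·
    · · · ·
    · · · ·
    · █ · ·
    · █ · ·

Z-buffer (winner per pixel, '.' = empty):
  . . . .
  . . . .
  . . . .
  . . 0 .
  . . . .
  . 1 . .
  . 1 . .

Final: 1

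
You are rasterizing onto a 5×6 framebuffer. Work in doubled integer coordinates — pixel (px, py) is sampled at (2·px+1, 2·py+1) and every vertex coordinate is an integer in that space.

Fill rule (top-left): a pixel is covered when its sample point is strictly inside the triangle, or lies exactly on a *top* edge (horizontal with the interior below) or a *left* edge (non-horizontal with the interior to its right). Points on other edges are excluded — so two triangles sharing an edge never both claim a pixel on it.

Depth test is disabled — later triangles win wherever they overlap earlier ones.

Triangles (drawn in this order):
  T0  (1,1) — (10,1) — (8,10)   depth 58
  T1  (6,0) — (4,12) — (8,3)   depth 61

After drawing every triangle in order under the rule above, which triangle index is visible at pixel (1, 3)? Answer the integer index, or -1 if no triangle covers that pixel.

T0:
  2·area = 81
  edge (1, 1)→(10, 1): d=(9,0) top-left  bias=+0
  edge (10, 1)→(8, 10): d=(-2,9) right/bottom  bias=-1
  edge (8, 10)→(1, 1): d=(-7,-9) top-left  bias=+0
    (0,0)@(1, 1): e=[0,81,0] → #  [on edge]
    (1,0)@(3, 1): e=[0,63,18] → #  [on edge]
    (2,0)@(5, 1): e=[0,45,36] → #  [on edge]
    (3,0)@(7, 1): e=[0,27,54] → #  [on edge]
    (4,0)@(9, 1): e=[0,9,72] → #  [on edge]
    (0,1)@(1, 3): e=[18,77,-14] → ·
    (1,1)@(3, 3): e=[18,59,4] → #
    (1,2)@(3, 5): e=[36,55,-10] → ·
    (2,2)@(5, 5): e=[36,37,8] → #
    (2,3)@(5, 7): e=[54,33,-6] → ·
    (3,3)@(7, 7): e=[54,15,12] → #
    (4,3)@(9, 7): e=[54,-3,30] → ·
  covered (13 px):
    # # # # #
    · # # # #
    · · # # #
    · · · # ·
    · · · · ·
    · · · · ·
T1:
  2·area = 30  (B↔C swapped to make it positive)
  edge (6, 0)→(8, 3): d=(2,3) right/bottom  bias=-1
  edge (8, 3)→(4, 12): d=(-4,9) right/bottom  bias=-1
  edge (4, 12)→(6, 0): d=(2,-12) top-left  bias=+0
    (3,1)@(7, 3): e=[3,9,18] → #
    (4,1)@(9, 3): e=[-3,-9,42] → ·
    (3,2)@(7, 5): e=[7,1,22] → #
    (4,2)@(9, 5): e=[1,-17,46] → ·
    (2,3)@(5, 7): e=[17,11,2] → #
    (3,3)@(7, 7): e=[11,-7,26] → ·
    (2,4)@(5, 9): e=[21,3,6] → #
    (3,4)@(7, 9): e=[15,-15,30] → ·
    (2,5)@(5, 11): e=[25,-5,10] → ·
  covered (4 px):
    · · · · ·
    · · · # ·
    · · · # ·
    · · # · ·
    · · # · ·
    · · · · ·

Z-buffer (winner per pixel, '.' = empty):
  0 0 0 0 0
  . 0 0 1 0
  . . 0 1 0
  . . 1 0 .
  . . 1 . .
  . . . . .

Final: -1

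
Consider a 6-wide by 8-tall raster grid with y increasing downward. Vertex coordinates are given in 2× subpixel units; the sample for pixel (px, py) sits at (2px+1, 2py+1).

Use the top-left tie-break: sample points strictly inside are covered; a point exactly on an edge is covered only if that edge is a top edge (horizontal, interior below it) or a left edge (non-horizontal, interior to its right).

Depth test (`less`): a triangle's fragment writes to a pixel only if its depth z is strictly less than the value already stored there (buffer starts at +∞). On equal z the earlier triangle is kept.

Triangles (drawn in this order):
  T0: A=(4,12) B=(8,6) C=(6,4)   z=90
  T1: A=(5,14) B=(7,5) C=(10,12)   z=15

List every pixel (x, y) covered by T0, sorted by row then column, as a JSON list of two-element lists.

T0:
  2·area = 20  (B↔C swapped to make it positive)
  edge (4, 12)→(6, 4): d=(2,-8) top-left  bias=+0
  edge (6, 4)→(8, 6): d=(2,2) right/bottom  bias=-1
  edge (8, 6)→(4, 12): d=(-4,6) right/bottom  bias=-1
    (1,0)@(3, 1): e=[-30,0,50] → ·  [on edge]
    (2,1)@(5, 3): e=[-10,0,30] → ·  [on edge]
    (3,2)@(7, 5): e=[10,0,10] → ·  [on edge]
    (3,3)@(7, 7): e=[14,4,2] → █
    (4,3)@(9, 7): e=[30,0,-10] → ·  [on edge]
    (2,4)@(5, 9): e=[2,12,6] → █
    (3,4)@(7, 9): e=[18,8,-6] → ·
    (5,4)@(11, 9): e=[50,0,-30] → ·  [on edge]
    (2,5)@(5, 11): e=[6,16,-2] → ·
  covered (2 px):
    · · · · · ·
    · · · · · ·
    · · · · · ·
    · · · █ · ·
    · · █ · · ·
    · · · · · ·
    · · · · · ·
    · · · · · ·
T1:
  2·area = 41
  edge (5, 14)→(7, 5): d=(2,-9) top-left  bias=+0
  edge (7, 5)→(10, 12): d=(3,7) right/bottom  bias=-1
  edge (10, 12)→(5, 14): d=(-5,2) right/bottom  bias=-1
    (3,2)@(7, 5): e=[0,0,41] → ·  [on edge]
    (3,3)@(7, 7): e=[4,6,31] → █
    (4,3)@(9, 7): e=[22,-8,27] → ·
    (3,4)@(7, 9): e=[8,12,21] → █
    (4,4)@(9, 9): e=[26,-2,17] → ·
    (3,5)@(7, 11): e=[12,18,11] → █
    (4,5)@(9, 11): e=[30,4,7] → █
    (5,5)@(11, 11): e=[48,-10,3] → ·
    (3,6)@(7, 13): e=[16,24,1] → █
    (4,6)@(9, 13): e=[34,10,-3] → ·
    (3,7)@(7, 15): e=[20,30,-9] → ·
  covered (5 px):
    · · · · · ·
    · · · · · ·
    · · · · · ·
    · · · █ · ·
    · · · █ · ·
    · · · █ █ ·
    · · · █ · ·
    · · · · · ·

Answer: [[3,3],[2,4]]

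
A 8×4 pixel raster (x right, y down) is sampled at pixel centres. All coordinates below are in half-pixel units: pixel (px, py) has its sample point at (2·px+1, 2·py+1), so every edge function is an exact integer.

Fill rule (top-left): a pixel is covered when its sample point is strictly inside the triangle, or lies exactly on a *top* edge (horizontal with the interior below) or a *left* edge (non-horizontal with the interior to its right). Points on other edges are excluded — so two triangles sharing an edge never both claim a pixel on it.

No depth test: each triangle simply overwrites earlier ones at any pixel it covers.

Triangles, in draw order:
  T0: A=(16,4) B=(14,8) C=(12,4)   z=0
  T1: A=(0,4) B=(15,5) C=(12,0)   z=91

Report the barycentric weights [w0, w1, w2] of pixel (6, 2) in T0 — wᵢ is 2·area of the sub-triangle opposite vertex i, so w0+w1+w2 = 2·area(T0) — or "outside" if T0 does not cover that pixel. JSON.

T0:
  2·area = 16
  edge (16, 4)→(14, 8): d=(-2,4) right/bottom  bias=-1
  edge (14, 8)→(12, 4): d=(-2,-4) top-left  bias=+0
  edge (12, 4)→(16, 4): d=(4,0) top-left  bias=+0
    (6,2)@(13, 5): e=[10,2,4] → █
    (7,2)@(15, 5): e=[2,10,4] → █
    (6,3)@(13, 7): e=[6,-2,12] → ·
    (7,3)@(15, 7): e=[-2,6,12] → ·
  covered (2 px):
    · · · · · · · ·
    · · · · · · · ·
    · · · · · · █ █
    · · · · · · · ·
T1:
  2·area = 72  (B↔C swapped to make it positive)
  edge (0, 4)→(12, 0): d=(12,-4) top-left  bias=+0
  edge (12, 0)→(15, 5): d=(3,5) right/bottom  bias=-1
  edge (15, 5)→(0, 4): d=(-15,-1) top-left  bias=+0
    (4,0)@(9, 1): e=[0,18,54] → █  [on edge]
    (5,0)@(11, 1): e=[8,8,56] → █
    (6,0)@(13, 1): e=[16,-2,58] → ·
    (1,1)@(3, 3): e=[0,54,18] → █  [on edge]
    (2,1)@(5, 3): e=[8,44,20] → █
    (3,1)@(7, 3): e=[16,34,22] → █
    (6,1)@(13, 3): e=[40,4,28] → █
    (7,1)@(15, 3): e=[48,-6,30] → ·
    (1,2)@(3, 5): e=[24,60,-12] → ·
    (2,2)@(5, 5): e=[32,50,-10] → ·
    (3,2)@(7, 5): e=[40,40,-8] → ·
    (4,2)@(9, 5): e=[48,30,-6] → ·
    (7,2)@(15, 5): e=[72,0,0] → ·  [on edge]
  covered (8 px):
    · · · · █ █ · ·
    · █ █ █ █ █ █ ·
    · · · · · · · ·
    · · · · · · · ·

Final: [2,4,10]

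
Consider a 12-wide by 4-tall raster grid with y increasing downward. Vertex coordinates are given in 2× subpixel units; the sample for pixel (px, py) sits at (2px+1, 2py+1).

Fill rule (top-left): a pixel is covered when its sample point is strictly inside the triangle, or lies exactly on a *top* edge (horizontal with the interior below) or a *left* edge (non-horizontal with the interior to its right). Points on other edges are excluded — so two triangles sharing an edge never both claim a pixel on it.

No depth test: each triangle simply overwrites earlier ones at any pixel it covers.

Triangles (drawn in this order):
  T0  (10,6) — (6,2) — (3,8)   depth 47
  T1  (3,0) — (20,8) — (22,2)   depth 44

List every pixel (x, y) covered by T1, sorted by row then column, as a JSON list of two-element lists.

T0:
  2·area = 36  (B↔C swapped to make it positive)
  edge (10, 6)→(3, 8): d=(-7,2) right/bottom  bias=-1
  edge (3, 8)→(6, 2): d=(3,-6) top-left  bias=+0
  edge (6, 2)→(10, 6): d=(4,4) right/bottom  bias=-1
    (2,0)@(5, 1): e=[45,-9,0] → ·  [on edge]
    (3,1)@(7, 3): e=[27,9,0] → ·  [on edge]
    (2,2)@(5, 5): e=[17,3,16] → █
    (3,2)@(7, 5): e=[13,15,8] → █
    (4,2)@(9, 5): e=[9,27,0] → ·  [on edge]
    (2,3)@(5, 7): e=[3,9,24] → █
    (3,3)@(7, 7): e=[-1,21,16] → ·
    (5,3)@(11, 7): e=[-9,45,0] → ·  [on edge]
  covered (3 px):
    · · · · · · · · · · · ·
    · · · · · · · · · · · ·
    · · █ █ · · · · · · · ·
    · · █ · · · · · · · · ·
T1:
  2·area = 118  (B↔C swapped to make it positive)
  edge (3, 0)→(22, 2): d=(19,2) right/bottom  bias=-1
  edge (22, 2)→(20, 8): d=(-2,6) right/bottom  bias=-1
  edge (20, 8)→(3, 0): d=(-17,-8) top-left  bias=+0
    (3,0)@(7, 1): e=[11,92,15] → █
    (4,0)@(9, 1): e=[7,80,31] → █
    (5,0)@(11, 1): e=[3,68,47] → █
    (6,0)@(13, 1): e=[-1,56,63] → ·
    (3,1)@(7, 3): e=[49,88,-19] → ·
    (4,1)@(9, 3): e=[45,76,-3] → ·
    (5,1)@(11, 3): e=[41,64,13] → █
    (6,1)@(13, 3): e=[37,52,29] → █
    (7,1)@(15, 3): e=[33,40,45] → █
    (8,1)@(17, 3): e=[29,28,61] → █
    (9,1)@(19, 3): e=[25,16,77] → █
    (10,1)@(21, 3): e=[21,4,93] → █
    (10,2)@(21, 5): e=[59,0,59] → ·  [on edge]
  covered (13 px):
    · · · █ █ █ · · · · · ·
    · · · · · █ █ █ █ █ █ ·
    · · · · · · · █ █ █ · ·
    · · · · · · · · · █ · ·

Final: [[3,0],[4,0],[5,0],[5,1],[6,1],[7,1],[8,1],[9,1],[10,1],[7,2],[8,2],[9,2],[9,3]]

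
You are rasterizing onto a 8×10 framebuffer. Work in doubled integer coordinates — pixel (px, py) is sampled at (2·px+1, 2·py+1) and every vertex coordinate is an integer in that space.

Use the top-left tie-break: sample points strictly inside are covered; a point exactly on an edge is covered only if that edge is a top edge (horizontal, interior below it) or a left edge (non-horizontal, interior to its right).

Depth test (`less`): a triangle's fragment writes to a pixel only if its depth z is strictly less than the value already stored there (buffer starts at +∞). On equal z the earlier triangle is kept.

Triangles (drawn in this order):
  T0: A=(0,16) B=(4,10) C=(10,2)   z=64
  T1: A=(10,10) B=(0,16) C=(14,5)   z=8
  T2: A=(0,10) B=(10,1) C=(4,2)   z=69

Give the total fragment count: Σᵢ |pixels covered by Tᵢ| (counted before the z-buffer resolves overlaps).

T0:
  2·area = 4
  edge (0, 16)→(4, 10): d=(4,-6) top-left  bias=+0
  edge (4, 10)→(10, 2): d=(6,-8) top-left  bias=+0
  edge (10, 2)→(0, 16): d=(-10,14) right/bottom  bias=-1
    (2,4)@(5, 9): e=[2,2,0] → .  [on edge]
  covered (0 px):
    . . . . . . . .
    . . . . . . . .
    . . . . . . . .
    . . . . . . . .
    . . . . . . . .
    . . . . . . . .
    . . . . . . . .
    . . . . . . . .
    . . . . . . . .
    . . . . . . . .
T1:
  2·area = 26
  edge (10, 10)→(0, 16): d=(-10,6) right/bottom  bias=-1
  edge (0, 16)→(14, 5): d=(14,-11) top-left  bias=+0
  edge (14, 5)→(10, 10): d=(-4,5) right/bottom  bias=-1
    (7,3)@(15, 7): e=[0,39,-13] → .  [on edge]
    (4,4)@(9, 9): e=[16,1,9] → X
    (5,4)@(11, 9): e=[4,23,-1] → .
    (3,5)@(7, 11): e=[8,7,11] → X
    (4,5)@(9, 11): e=[-4,29,1] → .
    (2,6)@(5, 13): e=[0,13,13] → .  [on edge]
    (3,6)@(7, 13): e=[-12,35,3] → .
  covered (2 px):
    . . . . . . . .
    . . . . . . . .
    . . . . . . . .
    . . . . . . . .
    . . . . X . . .
    . . . X . . . .
    . . . . . . . .
    . . . . . . . .
    . . . . . . . .
    . . . . . . . .
T2:
  2·area = 44  (B↔C swapped to make it positive)
  edge (0, 10)→(4, 2): d=(4,-8) top-left  bias=+0
  edge (4, 2)→(10, 1): d=(6,-1) top-left  bias=+0
  edge (10, 1)→(0, 10): d=(-10,9) right/bottom  bias=-1
    (2,1)@(5, 3): e=[12,7,25] → X
    (3,1)@(7, 3): e=[28,9,7] → X
    (4,1)@(9, 3): e=[44,11,-11] → .
    (1,2)@(3, 5): e=[4,17,23] → X
    (3,2)@(7, 5): e=[36,21,-13] → .
    (1,3)@(3, 7): e=[12,29,3] → X
    (2,3)@(5, 7): e=[28,31,-15] → .
    (0,4)@(1, 9): e=[4,39,1] → X
    (1,4)@(3, 9): e=[20,41,-17] → .
    (0,5)@(1, 11): e=[12,51,-19] → .
  covered (6 px):
    . . . . . . . .
    . . X X . . . .
    . X X . . . . .
    . X . . . . . .
    X . . . . . . .
    . . . . . . . .
    . . . . . . . .
    . . . . . . . .
    . . . . . . . .
    . . . . . . . .

Final: 8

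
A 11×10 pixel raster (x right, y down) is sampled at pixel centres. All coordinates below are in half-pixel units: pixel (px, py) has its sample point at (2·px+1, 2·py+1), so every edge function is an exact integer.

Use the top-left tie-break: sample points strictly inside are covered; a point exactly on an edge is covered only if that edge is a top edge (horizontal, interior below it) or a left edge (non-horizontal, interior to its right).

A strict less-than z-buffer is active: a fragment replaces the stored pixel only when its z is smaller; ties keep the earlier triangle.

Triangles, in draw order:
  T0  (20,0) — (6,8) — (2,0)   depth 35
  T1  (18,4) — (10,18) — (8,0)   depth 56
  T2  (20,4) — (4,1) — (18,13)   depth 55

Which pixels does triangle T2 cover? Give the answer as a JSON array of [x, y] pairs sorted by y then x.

T0:
  2·area = 144
  edge (20, 0)→(6, 8): d=(-14,8) right/bottom  bias=-1
  edge (6, 8)→(2, 0): d=(-4,-8) top-left  bias=+0
  edge (2, 0)→(20, 0): d=(18,0) top-left  bias=+0
    (1,0)@(3, 1): e=[122,4,18] → █
    (2,0)@(5, 1): e=[106,20,18] → █
    (3,0)@(7, 1): e=[90,36,18] → █
    (4,0)@(9, 1): e=[74,52,18] → █
    (5,0)@(11, 1): e=[58,68,18] → █
    (6,0)@(13, 1): e=[42,84,18] → █
    (7,0)@(15, 1): e=[26,100,18] → █
    (8,0)@(17, 1): e=[10,116,18] → █
    (9,0)@(19, 1): e=[-6,132,18] → ·
    (1,1)@(3, 3): e=[94,-4,54] → ·
    (2,1)@(5, 3): e=[78,12,54] → █
    (7,1)@(15, 3): e=[-2,92,54] → ·
  covered (18 px):
    · █ █ █ █ █ █ █ █ · ·
    · · █ █ █ █ █ · · · ·
    · · █ █ █ █ · · · · ·
    · · · █ · · · · · · ·
    · · · · · · · · · · ·
    · · · · · · · · · · ·
    · · · · · · · · · · ·
    · · · · · · · · · · ·
    · · · · · · · · · · ·
    · · · · · · · · · · ·
T1:
  2·area = 172
  edge (18, 4)→(10, 18): d=(-8,14) right/bottom  bias=-1
  edge (10, 18)→(8, 0): d=(-2,-18) top-left  bias=+0
  edge (8, 0)→(18, 4): d=(10,4) right/bottom  bias=-1
    (4,0)@(9, 1): e=[150,16,6] → █
    (5,0)@(11, 1): e=[122,52,-2] → ·
    (4,1)@(9, 3): e=[134,12,26] → █
    (5,1)@(11, 3): e=[106,48,18] → █
    (6,1)@(13, 3): e=[78,84,10] → █
    (7,1)@(15, 3): e=[50,120,2] → █
    (8,1)@(17, 3): e=[22,156,-6] → ·
    (4,2)@(9, 5): e=[118,8,46] → █
    (8,2)@(17, 5): e=[6,152,14] → █
    (9,2)@(19, 5): e=[-22,188,6] → ·
    (4,3)@(9, 7): e=[102,4,66] → █
    (8,3)@(17, 7): e=[-10,148,34] → ·
    (4,4)@(9, 9): e=[86,0,86] → █  [on edge]
  covered (22 px):
    · · · · █ · · · · · ·
    · · · · █ █ █ █ · · ·
    · · · · █ █ █ █ █ · ·
    · · · · █ █ █ █ · · ·
    · · · · █ █ █ █ · · ·
    · · · · · █ █ · · · ·
    · · · · · █ · · · · ·
    · · · · · █ · · · · ·
    · · · · · · · · · · ·
    · · · · · · · · · · ·
T2:
  2·area = 150  (B↔C swapped to make it positive)
  edge (20, 4)→(18, 13): d=(-2,9) right/bottom  bias=-1
  edge (18, 13)→(4, 1): d=(-14,-12) top-left  bias=+0
  edge (4, 1)→(20, 4): d=(16,3) right/bottom  bias=-1
    (3,1)@(7, 3): e=[119,8,23] → █
    (4,1)@(9, 3): e=[101,32,17] → █
    (5,1)@(11, 3): e=[83,56,11] → █
    (6,1)@(13, 3): e=[65,80,5] → █
    (7,1)@(15, 3): e=[47,104,-1] → ·
    (3,2)@(7, 5): e=[115,-20,55] → ·
    (4,2)@(9, 5): e=[97,4,49] → █
    (7,2)@(15, 5): e=[43,76,31] → █
    (8,2)@(17, 5): e=[25,100,25] → █
    (9,2)@(19, 5): e=[7,124,19] → █
    (10,2)@(21, 5): e=[-11,148,13] → ·
    (4,3)@(9, 7): e=[93,-24,81] → ·
    (5,3)@(11, 7): e=[75,0,75] → █  [on edge]
  covered (18 px):
    · · · · · · · · · · ·
    · · · █ █ █ █ · · · ·
    · · · · █ █ █ █ █ █ ·
    · · · · · █ █ █ █ █ ·
    · · · · · · · █ █ · ·
    · · · · · · · · █ · ·
    · · · · · · · · · · ·
    · · · · · · · · · · ·
    · · · · · · · · · · ·
    · · · · · · · · · · ·

Final: [[3,1],[4,1],[5,1],[6,1],[4,2],[5,2],[6,2],[7,2],[8,2],[9,2],[5,3],[6,3],[7,3],[8,3],[9,3],[7,4],[8,4],[8,5]]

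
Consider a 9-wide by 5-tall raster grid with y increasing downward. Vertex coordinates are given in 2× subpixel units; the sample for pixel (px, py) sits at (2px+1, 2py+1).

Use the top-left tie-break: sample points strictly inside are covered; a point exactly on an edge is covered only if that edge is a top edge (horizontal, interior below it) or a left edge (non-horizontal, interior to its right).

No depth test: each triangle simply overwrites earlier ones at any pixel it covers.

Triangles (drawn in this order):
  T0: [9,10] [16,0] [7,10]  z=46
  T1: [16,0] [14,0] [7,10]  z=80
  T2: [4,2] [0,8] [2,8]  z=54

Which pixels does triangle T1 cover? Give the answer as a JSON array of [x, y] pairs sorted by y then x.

T0:
  2·area = 20  (B↔C swapped to make it positive)
  edge (9, 10)→(7, 10): d=(-2,0) right/bottom  bias=-1
  edge (7, 10)→(16, 0): d=(9,-10) top-left  bias=+0
  edge (16, 0)→(9, 10): d=(-7,10) right/bottom  bias=-1
    (5,3)@(11, 7): e=[6,13,1] → X
    (6,3)@(13, 7): e=[6,33,-19] → .
    (4,4)@(9, 9): e=[2,11,7] → X
    (5,4)@(11, 9): e=[2,31,-13] → .
  covered (2 px):
    . . . . . . . . .
    . . . . . . . . .
    . . . . . . . . .
    . . . . . X . . .
    . . . . X . . . .
T1:
  2·area = 20  (B↔C swapped to make it positive)
  edge (16, 0)→(7, 10): d=(-9,10) right/bottom  bias=-1
  edge (7, 10)→(14, 0): d=(7,-10) top-left  bias=+0
  edge (14, 0)→(16, 0): d=(2,0) top-left  bias=+0
    (7,0)@(15, 1): e=[1,17,2] → X
    (8,0)@(17, 1): e=[-19,37,2] → .
    (6,1)@(13, 3): e=[3,11,6] → X
    (7,1)@(15, 3): e=[-17,31,6] → .
    (5,2)@(11, 5): e=[5,5,10] → X
    (6,2)@(13, 5): e=[-15,25,10] → .
    (5,3)@(11, 7): e=[-13,19,14] → .
  covered (3 px):
    . . . . . . . X .
    . . . . . . X . .
    . . . . . X . . .
    . . . . . . . . .
    . . . . . . . . .
T2:
  2·area = 12  (B↔C swapped to make it positive)
  edge (4, 2)→(2, 8): d=(-2,6) right/bottom  bias=-1
  edge (2, 8)→(0, 8): d=(-2,0) right/bottom  bias=-1
  edge (0, 8)→(4, 2): d=(4,-6) top-left  bias=+0
    (1,2)@(3, 5): e=[0,6,6] → .  [on edge]
    (0,3)@(1, 7): e=[8,2,2] → X
    (1,3)@(3, 7): e=[-4,2,14] → .
    (0,4)@(1, 9): e=[4,-2,10] → .
  covered (1 px):
    . . . . . . . . .
    . . . . . . . . .
    . . . . . . . . .
    X . . . . . . . .
    . . . . . . . . .

Result: [[7,0],[6,1],[5,2]]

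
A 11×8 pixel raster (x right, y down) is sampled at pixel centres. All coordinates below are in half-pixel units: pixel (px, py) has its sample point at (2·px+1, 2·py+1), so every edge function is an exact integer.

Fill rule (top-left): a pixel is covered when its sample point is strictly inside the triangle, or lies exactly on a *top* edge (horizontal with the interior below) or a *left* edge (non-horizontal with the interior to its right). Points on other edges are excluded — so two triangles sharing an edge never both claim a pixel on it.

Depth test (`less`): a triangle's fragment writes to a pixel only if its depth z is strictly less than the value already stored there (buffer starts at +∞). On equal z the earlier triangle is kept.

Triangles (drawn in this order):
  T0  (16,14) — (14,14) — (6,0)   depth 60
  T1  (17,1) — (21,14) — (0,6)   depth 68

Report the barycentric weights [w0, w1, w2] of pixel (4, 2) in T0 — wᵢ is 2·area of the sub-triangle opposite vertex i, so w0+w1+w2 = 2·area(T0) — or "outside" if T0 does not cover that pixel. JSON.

T0:
  2·area = 28
  edge (16, 14)→(14, 14): d=(-2,0) right/bottom  bias=-1
  edge (14, 14)→(6, 0): d=(-8,-14) top-left  bias=+0
  edge (6, 0)→(16, 14): d=(10,14) right/bottom  bias=-1
    (4,2)@(9, 5): e=[18,2,8] → #
    (5,2)@(11, 5): e=[18,30,-20] → ·
    (4,3)@(9, 7): e=[14,-14,28] → ·
    (5,3)@(11, 7): e=[14,14,0] → ·  [on edge]
    (6,5)@(13, 11): e=[6,10,12] → #
    (7,5)@(15, 11): e=[6,38,-16] → ·
    (6,6)@(13, 13): e=[2,-6,32] → ·
    (7,6)@(15, 13): e=[2,22,4] → #
    (8,6)@(17, 13): e=[2,50,-24] → ·
    (7,7)@(15, 15): e=[-2,6,24] → ·
  covered (3 px):
    · · · · · · · · · · ·
    · · · · · · · · · · ·
    · · · · # · · · · · ·
    · · · · · · · · · · ·
    · · · · · · · · · · ·
    · · · · · · # · · · ·
    · · · · · · · # · · ·
    · · · · · · · · · · ·
T1:
  2·area = 241
  edge (17, 1)→(21, 14): d=(4,13) right/bottom  bias=-1
  edge (21, 14)→(0, 6): d=(-21,-8) top-left  bias=+0
  edge (0, 6)→(17, 1): d=(17,-5) top-left  bias=+0
    (8,0)@(17, 1): e=[0,241,0] → ·  [on edge]
    (5,1)@(11, 3): e=[86,151,4] → #
    (6,1)@(13, 3): e=[60,167,14] → #
    (7,1)@(15, 3): e=[34,183,24] → #
    (8,1)@(17, 3): e=[8,199,34] → #
    (9,1)@(19, 3): e=[-18,215,44] → ·
    (2,2)@(5, 5): e=[172,61,8] → #
    (3,2)@(7, 5): e=[146,77,18] → #
    (4,2)@(9, 5): e=[120,93,28] → #
    (9,2)@(19, 5): e=[-10,173,78] → ·
    (1,3)@(3, 7): e=[206,3,32] → #
    (9,3)@(19, 7): e=[-2,131,112] → ·
  covered (29 px):
    · · · · · · · · · · ·
    · · · · · # # # # · ·
    · · # # # # # # # · ·
    · # # # # # # # # · ·
    · · · · # # # # # # ·
    · · · · · · · # # # ·
    · · · · · · · · · # ·
    · · · · · · · · · · ·

Answer: [2,8,18]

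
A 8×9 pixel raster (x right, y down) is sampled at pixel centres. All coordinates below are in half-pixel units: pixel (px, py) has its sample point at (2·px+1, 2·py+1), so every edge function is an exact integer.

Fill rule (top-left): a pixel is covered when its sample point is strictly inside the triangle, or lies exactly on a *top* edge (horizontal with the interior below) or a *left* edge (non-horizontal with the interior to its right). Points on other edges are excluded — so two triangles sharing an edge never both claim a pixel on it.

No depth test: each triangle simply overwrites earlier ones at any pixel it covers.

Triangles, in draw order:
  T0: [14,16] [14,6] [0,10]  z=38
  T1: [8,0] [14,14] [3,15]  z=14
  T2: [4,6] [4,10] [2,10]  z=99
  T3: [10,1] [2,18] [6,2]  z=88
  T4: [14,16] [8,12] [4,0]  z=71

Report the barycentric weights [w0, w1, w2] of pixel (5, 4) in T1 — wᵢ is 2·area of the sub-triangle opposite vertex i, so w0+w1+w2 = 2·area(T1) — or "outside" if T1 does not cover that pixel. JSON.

T0:
  2·area = 140  (B↔C swapped to make it positive)
  edge (14, 16)→(0, 10): d=(-14,-6) top-left  bias=+0
  edge (0, 10)→(14, 6): d=(14,-4) top-left  bias=+0
  edge (14, 6)→(14, 16): d=(0,10) right/bottom  bias=-1
    (5,3)@(11, 7): e=[108,2,30] → █
    (6,3)@(13, 7): e=[120,10,10] → █
    (7,3)@(15, 7): e=[132,18,-10] → ·
    (2,4)@(5, 9): e=[44,6,90] → █
    (3,4)@(7, 9): e=[56,14,70] → █
    (4,4)@(9, 9): e=[68,22,50] → █
    (7,4)@(15, 9): e=[104,46,-10] → ·
    (1,5)@(3, 11): e=[4,26,110] → █
    (7,5)@(15, 11): e=[76,74,-10] → ·
    (1,6)@(3, 13): e=[-24,54,110] → ·
    (2,6)@(5, 13): e=[-12,62,90] → ·
    (3,6)@(7, 13): e=[0,70,70] → █  [on edge]
  covered (18 px):
    · · · · · · · ·
    · · · · · · · ·
    · · · · · · · ·
    · · · · · █ █ ·
    · · █ █ █ █ █ ·
    · █ █ █ █ █ █ ·
    · · · █ █ █ █ ·
    · · · · · · █ ·
    · · · · · · · ·
T1:
  2·area = 160
  edge (8, 0)→(14, 14): d=(6,14) right/bottom  bias=-1
  edge (14, 14)→(3, 15): d=(-11,1) right/bottom  bias=-1
  edge (3, 15)→(8, 0): d=(5,-15) top-left  bias=+0
    (3,1)@(7, 3): e=[32,128,0] → █  [on edge]
    (4,1)@(9, 3): e=[4,126,30] → █
    (5,1)@(11, 3): e=[-24,124,60] → ·
    (3,2)@(7, 5): e=[44,106,10] → █
    (5,2)@(11, 5): e=[-12,102,70] → ·
    (3,3)@(7, 7): e=[56,84,20] → █
    (5,3)@(11, 7): e=[0,80,80] → ·  [on edge]
    (2,4)@(5, 9): e=[96,64,0] → █  [on edge]
    (5,4)@(11, 9): e=[12,58,90] → █
    (6,4)@(13, 9): e=[-16,56,120] → ·
    (2,5)@(5, 11): e=[108,42,10] → █
    (6,5)@(13, 11): e=[-4,34,130] → ·
    (1,7)@(3, 15): e=[160,0,0] → ·  [on edge]
  covered (19 px):
    · · · · · · · ·
    · · · █ █ · · ·
    · · · █ █ · · ·
    · · · █ █ · · ·
    · · █ █ █ █ · ·
    · · █ █ █ █ · ·
    · · █ █ █ █ █ ·
    · · · · · · · ·
    · · · · · · · ·
T2:
  2·area = 8
  edge (4, 6)→(4, 10): d=(0,4) right/bottom  bias=-1
  edge (4, 10)→(2, 10): d=(-2,0) right/bottom  bias=-1
  edge (2, 10)→(4, 6): d=(2,-4) top-left  bias=+0
    (1,4)@(3, 9): e=[4,2,2] → █
    (2,4)@(5, 9): e=[-4,2,10] → ·
    (1,5)@(3, 11): e=[4,-2,6] → ·
  covered (1 px):
    · · · · · · · ·
    · · · · · · · ·
    · · · · · · · ·
    · · · · · · · ·
    · █ · · · · · ·
    · · · · · · · ·
    · · · · · · · ·
    · · · · · · · ·
    · · · · · · · ·
T3:
  2·area = 60
  edge (10, 1)→(2, 18): d=(-8,17) right/bottom  bias=-1
  edge (2, 18)→(6, 2): d=(4,-16) top-left  bias=+0
  edge (6, 2)→(10, 1): d=(4,-1) top-left  bias=+0
    (3,1)@(7, 3): e=[35,20,5] → █
    (4,1)@(9, 3): e=[1,52,7] → █
    (5,1)@(11, 3): e=[-33,84,9] → ·
    (3,2)@(7, 5): e=[19,28,13] → █
    (4,2)@(9, 5): e=[-15,60,15] → ·
    (2,3)@(5, 7): e=[37,4,19] → █
    (4,3)@(9, 7): e=[-31,68,23] → ·
    (2,4)@(5, 9): e=[21,12,27] → █
    (3,4)@(7, 9): e=[-13,44,29] → ·
    (2,5)@(5, 11): e=[5,20,35] → █
    (3,5)@(7, 11): e=[-29,52,37] → ·
    (2,6)@(5, 13): e=[-11,28,43] → ·
  covered (8 px):
    · · · · · · · ·
    · · · █ █ · · ·
    · · · █ · · · ·
    · · █ █ · · · ·
    · · █ · · · · ·
    · · █ · · · · ·
    · · · · · · · ·
    · █ · · · · · ·
    · · · · · · · ·
T4:
  2·area = 56
  edge (14, 16)→(8, 12): d=(-6,-4) top-left  bias=+0
  edge (8, 12)→(4, 0): d=(-4,-12) top-left  bias=+0
  edge (4, 0)→(14, 16): d=(10,16) right/bottom  bias=-1
    (2,1)@(5, 3): e=[42,0,14] → █  [on edge]
    (3,1)@(7, 3): e=[50,24,-18] → ·
    (2,2)@(5, 5): e=[30,-8,34] → ·
    (3,2)@(7, 5): e=[38,16,2] → █
    (4,2)@(9, 5): e=[46,40,-30] → ·
    (3,3)@(7, 7): e=[26,8,22] → █
    (4,3)@(9, 7): e=[34,32,-10] → ·
    (3,4)@(7, 9): e=[14,0,42] → █  [on edge]
    (4,4)@(9, 9): e=[22,24,10] → █
    (5,4)@(11, 9): e=[30,48,-22] → ·
    (3,5)@(7, 11): e=[2,-8,62] → ·
    (4,5)@(9, 11): e=[10,16,30] → █
    (4,7)@(9, 15): e=[-14,0,70] → ·  [on edge]
  covered (8 px):
    · · · · · · · ·
    · · █ · · · · ·
    · · · █ · · · ·
    · · · █ · · · ·
    · · · █ █ · · ·
    · · · · █ · · ·
    · · · · · █ · ·
    · · · · · · █ ·
    · · · · · · · ·

Result: [58,90,12]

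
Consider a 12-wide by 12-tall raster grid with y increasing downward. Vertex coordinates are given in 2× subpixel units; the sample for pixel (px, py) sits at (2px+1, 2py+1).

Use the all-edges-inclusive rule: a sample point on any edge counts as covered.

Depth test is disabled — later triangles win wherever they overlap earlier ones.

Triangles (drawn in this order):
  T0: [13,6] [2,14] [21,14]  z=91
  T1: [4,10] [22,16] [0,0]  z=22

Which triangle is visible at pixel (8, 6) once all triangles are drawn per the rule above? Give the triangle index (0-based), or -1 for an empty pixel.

T0:
  2·area = 152  (B↔C swapped to make it positive)
  edge (13, 6)→(21, 14): d=(8,8) inclusive
  edge (21, 14)→(2, 14): d=(-19,0) inclusive
  edge (2, 14)→(13, 6): d=(11,-8) inclusive
    (6,3)@(13, 7): e=[8,133,11] → █
    (7,3)@(15, 7): e=[-8,133,27] → ·
    (4,4)@(9, 9): e=[56,95,1] → █
    (5,4)@(11, 9): e=[40,95,17] → █
    (7,4)@(15, 9): e=[8,95,49] → █
    (8,4)@(17, 9): e=[-8,95,65] → ·
    (3,5)@(7, 11): e=[88,57,7] → █
    (8,5)@(17, 11): e=[8,57,87] → █
    (9,5)@(19, 11): e=[-8,57,103] → ·
    (2,6)@(5, 13): e=[120,19,13] → █
    (9,6)@(19, 13): e=[8,19,125] → █
    (10,6)@(21, 13): e=[-8,19,141] → ·
  covered (19 px):
    · · · · · · · · · · · ·
    · · · · · · · · · · · ·
    · · · · · · · · · · · ·
    · · · · · · █ · · · · ·
    · · · · █ █ █ █ · · · ·
    · · · █ █ █ █ █ █ · · ·
    · · █ █ █ █ █ █ █ █ · ·
    · · · · · · · · · · · ·
    · · · · · · · · · · · ·
    · · · · · · · · · · · ·
    · · · · · · · · · · · ·
    · · · · · · · · · · · ·
T1:
  2·area = 156  (B↔C swapped to make it positive)
  edge (4, 10)→(0, 0): d=(-4,-10) inclusive
  edge (0, 0)→(22, 16): d=(22,16) inclusive
  edge (22, 16)→(4, 10): d=(-18,-6) inclusive
    (0,0)@(1, 1): e=[6,6,144] → █
    (1,0)@(3, 1): e=[26,-26,156] → ·
    (0,1)@(1, 3): e=[-2,50,108] → ·
    (1,1)@(3, 3): e=[18,18,120] → █
    (2,1)@(5, 3): e=[38,-14,132] → ·
    (1,2)@(3, 5): e=[10,62,84] → █
    (2,2)@(5, 5): e=[30,30,96] → █
    (3,2)@(7, 5): e=[50,-2,108] → ·
    (1,3)@(3, 7): e=[2,106,48] → █
    (3,3)@(7, 7): e=[42,42,72] → █
    (4,3)@(9, 7): e=[62,10,84] → █
    (5,3)@(11, 7): e=[82,-22,96] → ·
    (0,4)@(1, 9): e=[-26,182,0] → ·  [on edge]
    (3,5)@(7, 11): e=[26,130,0] → █  [on edge]
    (6,6)@(13, 13): e=[78,78,0] → █  [on edge]
    (9,7)@(19, 15): e=[130,26,0] → █  [on edge]
  covered (21 px):
    █ · · · · · · · · · · ·
    · █ · · · · · · · · · ·
    · █ █ · · · · · · · · ·
    · █ █ █ █ · · · · · · ·
    · · █ █ █ █ · · · · · ·
    · · · █ █ █ █ █ · · · ·
    · · · · · · █ █ █ · · ·
    · · · · · · · · · █ · ·
    · · · · · · · · · · · ·
    · · · · · · · · · · · ·
    · · · · · · · · · · · ·
    · · · · · · · · · · · ·

Z-buffer (winner per pixel, '.' = empty):
  1 . . . . . . . . . . .
  . 1 . . . . . . . . . .
  . 1 1 . . . . . . . . .
  . 1 1 1 1 . 0 . . . . .
  . . 1 1 1 1 0 0 . . . .
  . . . 1 1 1 1 1 0 . . .
  . . 0 0 0 0 1 1 1 0 . .
  . . . . . . . . . 1 . .
  . . . . . . . . . . . .
  . . . . . . . . . . . .
  . . . . . . . . . . . .
  . . . . . . . . . . . .

Answer: 1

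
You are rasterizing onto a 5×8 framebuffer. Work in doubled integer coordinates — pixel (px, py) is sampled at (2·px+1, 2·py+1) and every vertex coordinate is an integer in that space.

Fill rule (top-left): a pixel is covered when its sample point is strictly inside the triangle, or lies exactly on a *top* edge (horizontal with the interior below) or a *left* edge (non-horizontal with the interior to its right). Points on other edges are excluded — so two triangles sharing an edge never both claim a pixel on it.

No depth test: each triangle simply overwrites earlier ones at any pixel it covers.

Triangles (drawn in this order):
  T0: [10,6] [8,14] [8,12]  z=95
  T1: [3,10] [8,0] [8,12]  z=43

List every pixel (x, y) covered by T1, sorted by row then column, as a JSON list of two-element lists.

T0:
  2·area = 4
  edge (10, 6)→(8, 14): d=(-2,8) right/bottom  bias=-1
  edge (8, 14)→(8, 12): d=(0,-2) top-left  bias=+0
  edge (8, 12)→(10, 6): d=(2,-6) top-left  bias=+0
    (4,4)@(9, 9): e=[2,2,0] → X  [on edge]
    (4,5)@(9, 11): e=[-2,2,4] → .
    (3,7)@(7, 15): e=[6,-2,0] → .  [on edge]
  covered (1 px):
    . . . . .
    . . . . .
    . . . . .
    . . . . .
    . . . . X
    . . . . .
    . . . . .
    . . . . .
T1:
  2·area = 60
  edge (3, 10)→(8, 0): d=(5,-10) top-left  bias=+0
  edge (8, 0)→(8, 12): d=(0,12) right/bottom  bias=-1
  edge (8, 12)→(3, 10): d=(-5,-2) top-left  bias=+0
    (3,1)@(7, 3): e=[5,12,43] → X
    (4,1)@(9, 3): e=[25,-12,47] → .
    (3,2)@(7, 5): e=[15,12,33] → X
    (4,2)@(9, 5): e=[35,-12,37] → .
    (2,3)@(5, 7): e=[5,36,19] → X
    (4,3)@(9, 7): e=[45,-12,27] → .
    (2,4)@(5, 9): e=[15,36,9] → X
    (4,4)@(9, 9): e=[55,-12,17] → .
    (2,5)@(5, 11): e=[25,36,-1] → .
    (3,5)@(7, 11): e=[45,12,3] → X
    (4,5)@(9, 11): e=[65,-12,7] → .
    (3,6)@(7, 13): e=[55,12,-7] → .
  covered (7 px):
    . . . . .
    . . . X .
    . . . X .
    . . X X .
    . . X X .
    . . . X .
    . . . . .
    . . . . .

Final: [[3,1],[3,2],[2,3],[3,3],[2,4],[3,4],[3,5]]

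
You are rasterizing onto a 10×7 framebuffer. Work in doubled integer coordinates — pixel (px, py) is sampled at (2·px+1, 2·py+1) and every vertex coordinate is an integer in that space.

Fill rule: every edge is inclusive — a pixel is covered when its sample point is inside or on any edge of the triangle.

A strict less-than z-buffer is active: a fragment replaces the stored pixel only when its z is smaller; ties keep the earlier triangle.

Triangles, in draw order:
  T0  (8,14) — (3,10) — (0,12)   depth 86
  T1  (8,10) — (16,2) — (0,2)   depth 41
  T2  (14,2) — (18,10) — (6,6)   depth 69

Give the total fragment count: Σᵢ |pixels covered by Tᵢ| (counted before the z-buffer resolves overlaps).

T0:
  2·area = 22  (B↔C swapped to make it positive)
  edge (8, 14)→(0, 12): d=(-8,-2) inclusive
  edge (0, 12)→(3, 10): d=(3,-2) inclusive
  edge (3, 10)→(8, 14): d=(5,4) inclusive
    (1,5)@(3, 11): e=[14,3,5] → #
    (2,5)@(5, 11): e=[18,7,-3] → ·
    (1,6)@(3, 13): e=[-2,9,15] → ·
    (2,6)@(5, 13): e=[2,13,7] → #
    (3,6)@(7, 13): e=[6,17,-1] → ·
  covered (2 px):
    · · · · · · · · · ·
    · · · · · · · · · ·
    · · · · · · · · · ·
    · · · · · · · · · ·
    · · · · · · · · · ·
    · # · · · · · · · ·
    · · # · · · · · · ·
T1:
  2·area = 128  (B↔C swapped to make it positive)
  edge (8, 10)→(0, 2): d=(-8,-8) inclusive
  edge (0, 2)→(16, 2): d=(16,0) inclusive
  edge (16, 2)→(8, 10): d=(-8,8) inclusive
    (8,0)@(17, 1): e=[144,-16,0] → ·  [on edge]
    (0,1)@(1, 3): e=[0,16,112] → #  [on edge]
    (1,1)@(3, 3): e=[16,16,96] → #
    (2,1)@(5, 3): e=[32,16,80] → #
    (3,1)@(7, 3): e=[48,16,64] → #
    (4,1)@(9, 3): e=[64,16,48] → #
    (5,1)@(11, 3): e=[80,16,32] → #
    (6,1)@(13, 3): e=[96,16,16] → #
    (7,1)@(15, 3): e=[112,16,0] → #  [on edge]
    (8,1)@(17, 3): e=[128,16,-16] → ·
    (0,2)@(1, 5): e=[-16,48,96] → ·
    (1,2)@(3, 5): e=[0,48,80] → #  [on edge]
    (6,2)@(13, 5): e=[80,48,0] → #  [on edge]
    (2,3)@(5, 7): e=[0,80,48] → #  [on edge]
    (5,3)@(11, 7): e=[48,80,0] → #  [on edge]
    (3,4)@(7, 9): e=[0,112,16] → #  [on edge]
    (4,4)@(9, 9): e=[16,112,0] → #  [on edge]
    (3,5)@(7, 11): e=[-16,144,0] → ·  [on edge]
    (4,5)@(9, 11): e=[0,144,-16] → ·  [on edge]
    (2,6)@(5, 13): e=[-48,176,0] → ·  [on edge]
    (5,6)@(11, 13): e=[0,176,-48] → ·  [on edge]
  covered (20 px):
    · · · · · · · · · ·
    # # # # # # # # · ·
    · # # # # # # · · ·
    · · # # # # · · · ·
    · · · # # · · · · ·
    · · · · · · · · · ·
    · · · · · · · · · ·
T2:
  2·area = 80
  edge (14, 2)→(18, 10): d=(4,8) inclusive
  edge (18, 10)→(6, 6): d=(-12,-4) inclusive
  edge (6, 6)→(14, 2): d=(8,-4) inclusive
    (6,1)@(13, 3): e=[12,64,4] → #
    (7,1)@(15, 3): e=[-4,72,12] → ·
    (1,2)@(3, 5): e=[100,0,-20] → ·  [on edge]
    (4,2)@(9, 5): e=[52,24,4] → #
    (5,2)@(11, 5): e=[36,32,12] → #
    (7,2)@(15, 5): e=[4,48,28] → #
    (8,2)@(17, 5): e=[-12,56,36] → ·
    (4,3)@(9, 7): e=[60,0,20] → #  [on edge]
    (8,3)@(17, 7): e=[-4,32,52] → ·
    (4,4)@(9, 9): e=[68,-24,36] → ·
    (5,4)@(11, 9): e=[52,-16,44] → ·
    (6,4)@(13, 9): e=[36,-8,52] → ·
    (7,4)@(15, 9): e=[20,0,60] → #  [on edge]
  covered (11 px):
    · · · · · · · · · ·
    · · · · · · # · · ·
    · · · · # # # # · ·
    · · · · # # # # · ·
    · · · · · · · # # ·
    · · · · · · · · · ·
    · · · · · · · · · ·

Answer: 33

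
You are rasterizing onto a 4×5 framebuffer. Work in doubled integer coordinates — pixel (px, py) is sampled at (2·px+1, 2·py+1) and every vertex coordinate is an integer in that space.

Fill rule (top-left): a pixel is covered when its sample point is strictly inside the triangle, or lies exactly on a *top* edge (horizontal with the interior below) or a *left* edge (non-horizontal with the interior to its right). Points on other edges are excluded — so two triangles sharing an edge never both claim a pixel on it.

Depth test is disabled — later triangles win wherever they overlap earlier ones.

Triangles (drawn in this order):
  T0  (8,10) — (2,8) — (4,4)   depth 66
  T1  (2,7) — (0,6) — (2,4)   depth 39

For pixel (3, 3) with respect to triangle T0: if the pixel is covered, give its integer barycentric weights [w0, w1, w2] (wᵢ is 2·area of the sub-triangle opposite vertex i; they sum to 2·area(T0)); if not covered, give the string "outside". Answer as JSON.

T0:
  2·area = 28
  edge (8, 10)→(2, 8): d=(-6,-2) top-left  bias=+0
  edge (2, 8)→(4, 4): d=(2,-4) top-left  bias=+0
  edge (4, 4)→(8, 10): d=(4,6) right/bottom  bias=-1
    (1,3)@(3, 7): e=[8,2,18] → █
    (2,3)@(5, 7): e=[12,10,6] → █
    (3,3)@(7, 7): e=[16,18,-6] → ·
    (1,4)@(3, 9): e=[-4,6,26] → ·
    (2,4)@(5, 9): e=[0,14,14] → █  [on edge]
    (3,4)@(7, 9): e=[4,22,2] → █
  covered (4 px):
    · · · ·
    · · · ·
    · · · ·
    · █ █ ·
    · · █ █
T1:
  2·area = 6
  edge (2, 7)→(0, 6): d=(-2,-1) top-left  bias=+0
  edge (0, 6)→(2, 4): d=(2,-2) top-left  bias=+0
  edge (2, 4)→(2, 7): d=(0,3) right/bottom  bias=-1
    (2,0)@(5, 1): e=[15,0,-9] → ·  [on edge]
    (1,1)@(3, 3): e=[9,0,-3] → ·  [on edge]
    (0,2)@(1, 5): e=[3,0,3] → █  [on edge]
    (1,2)@(3, 5): e=[5,4,-3] → ·
    (0,3)@(1, 7): e=[-1,4,3] → ·
  covered (1 px):
    · · · ·
    · · · ·
    █ · · ·
    · · · ·
    · · · ·

Result: "outside"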